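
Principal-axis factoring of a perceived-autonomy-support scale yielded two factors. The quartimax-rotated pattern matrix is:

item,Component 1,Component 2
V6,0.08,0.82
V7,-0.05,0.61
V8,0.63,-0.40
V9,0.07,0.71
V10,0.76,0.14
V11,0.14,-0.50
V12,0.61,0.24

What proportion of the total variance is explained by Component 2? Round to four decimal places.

0.2908

SS loadings for Component 2 = 0.82² + 0.61² + (-0.40)² + 0.71² + 0.14² + (-0.50)² + 0.24² = 2.0358
Proportion of variance = 2.0358 / 7 = 0.2908.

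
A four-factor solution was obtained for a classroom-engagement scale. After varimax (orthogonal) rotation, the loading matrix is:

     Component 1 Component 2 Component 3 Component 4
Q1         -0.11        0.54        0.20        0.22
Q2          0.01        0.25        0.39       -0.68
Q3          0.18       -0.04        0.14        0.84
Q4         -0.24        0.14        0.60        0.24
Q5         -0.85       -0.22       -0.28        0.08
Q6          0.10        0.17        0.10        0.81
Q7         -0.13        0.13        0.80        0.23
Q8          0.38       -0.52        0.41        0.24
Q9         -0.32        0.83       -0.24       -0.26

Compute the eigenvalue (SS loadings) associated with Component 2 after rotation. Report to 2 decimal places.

SS loadings for Component 2 = 0.54² + 0.25² + (-0.04)² + 0.14² + (-0.22)² + 0.17² + 0.13² + (-0.52)² + 0.83² = 0.2916 + 0.0625 + 0.0016 + 0.0196 + 0.0484 + 0.0289 + 0.0169 + 0.2704 + 0.6889 = 1.4288

1.43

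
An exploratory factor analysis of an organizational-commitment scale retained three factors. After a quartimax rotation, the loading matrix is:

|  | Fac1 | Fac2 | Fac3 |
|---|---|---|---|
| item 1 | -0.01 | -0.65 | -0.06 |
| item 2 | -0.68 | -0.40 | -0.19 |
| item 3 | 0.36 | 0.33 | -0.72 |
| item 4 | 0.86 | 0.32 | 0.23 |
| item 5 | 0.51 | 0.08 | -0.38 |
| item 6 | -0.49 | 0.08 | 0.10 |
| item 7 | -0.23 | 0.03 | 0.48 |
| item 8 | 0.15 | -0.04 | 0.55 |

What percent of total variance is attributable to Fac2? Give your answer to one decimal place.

SS loadings for Fac2 = (-0.65)² + (-0.40)² + 0.33² + 0.32² + 0.08² + 0.08² + 0.03² + (-0.04)² = 0.8091
With 8 standardized items, total variance = 8. Proportion = 0.8091/8 = 0.1011 → 10.11%.

10.1%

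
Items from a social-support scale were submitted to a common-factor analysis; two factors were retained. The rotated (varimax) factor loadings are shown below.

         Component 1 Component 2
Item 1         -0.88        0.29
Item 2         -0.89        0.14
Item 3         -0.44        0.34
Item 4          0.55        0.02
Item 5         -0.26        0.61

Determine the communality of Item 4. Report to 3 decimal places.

0.303

h² = 0.55² + 0.02² = 0.3025 + 0.0004 = 0.3029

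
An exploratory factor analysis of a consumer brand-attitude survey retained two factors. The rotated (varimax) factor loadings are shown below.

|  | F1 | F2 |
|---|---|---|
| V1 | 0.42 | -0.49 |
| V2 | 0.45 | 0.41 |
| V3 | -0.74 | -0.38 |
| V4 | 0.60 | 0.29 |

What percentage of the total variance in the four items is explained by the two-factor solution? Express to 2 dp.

48.08%

SS loadings by factor: 1.2865, 0.6367; total = 1.9232.
Total variance with 4 standardized items is 4, so the solution explains 1.9232/4 = 0.4808 = 48.08%.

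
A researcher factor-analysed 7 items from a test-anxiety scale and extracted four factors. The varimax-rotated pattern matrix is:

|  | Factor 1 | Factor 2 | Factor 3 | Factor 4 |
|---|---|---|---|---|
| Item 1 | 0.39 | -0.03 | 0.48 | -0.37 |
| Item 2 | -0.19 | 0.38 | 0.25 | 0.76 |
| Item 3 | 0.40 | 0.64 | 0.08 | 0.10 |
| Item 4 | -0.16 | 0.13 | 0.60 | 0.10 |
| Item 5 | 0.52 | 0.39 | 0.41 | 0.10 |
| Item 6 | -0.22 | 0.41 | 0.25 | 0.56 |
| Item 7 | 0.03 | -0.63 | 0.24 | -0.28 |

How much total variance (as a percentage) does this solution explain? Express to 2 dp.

SS loadings by factor: 0.6935, 1.2889, 0.9475, 1.1365; total = 4.0664.
Total variance with 7 standardized items is 7, so the solution explains 4.0664/7 = 0.5809 = 58.09%.

58.09%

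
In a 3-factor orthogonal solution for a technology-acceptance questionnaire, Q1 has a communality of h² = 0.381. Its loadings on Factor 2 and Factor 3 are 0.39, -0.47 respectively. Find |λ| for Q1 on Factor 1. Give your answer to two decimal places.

0.09

Under orthogonal rotation h² = Σλ², so λ_Factor 1² = h² − (0.3730) = 0.381 − 0.3730 = 0.0080.
|λ| = √0.0080 = 0.0894.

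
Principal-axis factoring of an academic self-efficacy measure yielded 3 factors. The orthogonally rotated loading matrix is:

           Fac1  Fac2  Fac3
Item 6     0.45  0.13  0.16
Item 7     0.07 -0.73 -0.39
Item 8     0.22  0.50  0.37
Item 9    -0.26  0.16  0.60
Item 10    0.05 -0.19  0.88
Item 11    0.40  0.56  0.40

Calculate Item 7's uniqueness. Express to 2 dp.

h² = 0.07² + (-0.73)² + (-0.39)² = 0.0049 + 0.5329 + 0.1521 = 0.6899
Uniqueness u² = 1 − h² = 1 − 0.6899 = 0.3101

0.31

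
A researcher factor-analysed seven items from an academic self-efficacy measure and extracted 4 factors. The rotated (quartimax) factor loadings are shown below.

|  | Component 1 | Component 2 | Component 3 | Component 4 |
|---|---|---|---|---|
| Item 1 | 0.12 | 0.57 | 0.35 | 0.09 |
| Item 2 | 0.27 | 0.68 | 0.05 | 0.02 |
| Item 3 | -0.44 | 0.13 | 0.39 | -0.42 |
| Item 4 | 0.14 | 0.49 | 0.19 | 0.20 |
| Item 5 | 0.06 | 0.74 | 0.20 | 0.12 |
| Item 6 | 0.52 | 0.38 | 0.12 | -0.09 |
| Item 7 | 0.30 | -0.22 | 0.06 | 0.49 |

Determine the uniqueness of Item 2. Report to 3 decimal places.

h² = 0.27² + 0.68² + 0.05² + 0.02² = 0.0729 + 0.4624 + 0.0025 + 0.0004 = 0.5382
Uniqueness u² = 1 − h² = 1 − 0.5382 = 0.4618

0.462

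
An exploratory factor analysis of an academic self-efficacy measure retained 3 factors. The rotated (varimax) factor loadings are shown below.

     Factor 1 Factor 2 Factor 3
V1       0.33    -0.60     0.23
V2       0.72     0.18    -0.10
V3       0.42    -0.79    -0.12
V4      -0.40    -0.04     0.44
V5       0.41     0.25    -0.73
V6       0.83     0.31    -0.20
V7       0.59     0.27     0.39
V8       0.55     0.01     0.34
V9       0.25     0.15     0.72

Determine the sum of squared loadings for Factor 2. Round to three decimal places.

SS loadings for Factor 2 = (-0.60)² + 0.18² + (-0.79)² + (-0.04)² + 0.25² + 0.31² + 0.27² + 0.01² + 0.15² = 0.3600 + 0.0324 + 0.6241 + 0.0016 + 0.0625 + 0.0961 + 0.0729 + 0.0001 + 0.0225 = 1.2722

1.272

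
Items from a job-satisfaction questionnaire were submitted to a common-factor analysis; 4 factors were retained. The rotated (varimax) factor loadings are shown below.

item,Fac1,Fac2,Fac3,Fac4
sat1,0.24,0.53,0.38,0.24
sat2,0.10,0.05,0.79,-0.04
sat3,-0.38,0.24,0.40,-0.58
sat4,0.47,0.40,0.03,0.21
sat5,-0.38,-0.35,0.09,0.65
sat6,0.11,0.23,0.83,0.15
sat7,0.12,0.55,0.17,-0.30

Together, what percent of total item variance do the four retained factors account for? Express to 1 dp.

SS loadings by factor: 0.6038, 0.9789, 1.6553, 0.9747; total = 4.2127.
Total variance with 7 standardized items is 7, so the solution explains 4.2127/7 = 0.6018 = 60.18%.

60.2%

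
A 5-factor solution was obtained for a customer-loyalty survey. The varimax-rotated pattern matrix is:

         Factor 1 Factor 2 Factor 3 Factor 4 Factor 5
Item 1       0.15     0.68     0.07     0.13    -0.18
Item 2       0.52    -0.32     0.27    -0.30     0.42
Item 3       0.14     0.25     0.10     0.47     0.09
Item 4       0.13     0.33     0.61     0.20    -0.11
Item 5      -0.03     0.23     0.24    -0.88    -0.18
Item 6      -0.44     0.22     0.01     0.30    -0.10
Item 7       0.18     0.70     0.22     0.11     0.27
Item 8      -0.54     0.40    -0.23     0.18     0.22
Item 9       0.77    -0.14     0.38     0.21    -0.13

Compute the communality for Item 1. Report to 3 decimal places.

0.539

h² = 0.15² + 0.68² + 0.07² + 0.13² + (-0.18)² = 0.0225 + 0.4624 + 0.0049 + 0.0169 + 0.0324 = 0.5391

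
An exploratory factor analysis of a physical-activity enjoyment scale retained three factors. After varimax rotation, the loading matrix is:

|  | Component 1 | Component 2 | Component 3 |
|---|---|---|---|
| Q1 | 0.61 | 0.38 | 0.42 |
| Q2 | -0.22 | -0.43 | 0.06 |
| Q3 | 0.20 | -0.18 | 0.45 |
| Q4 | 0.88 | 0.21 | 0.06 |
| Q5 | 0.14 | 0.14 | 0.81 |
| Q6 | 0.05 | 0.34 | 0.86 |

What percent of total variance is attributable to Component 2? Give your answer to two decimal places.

SS loadings for Component 2 = 0.38² + (-0.43)² + (-0.18)² + 0.21² + 0.14² + 0.34² = 0.5410
With 6 standardized items, total variance = 6. Proportion = 0.5410/6 = 0.0902 → 9.02%.

9.02%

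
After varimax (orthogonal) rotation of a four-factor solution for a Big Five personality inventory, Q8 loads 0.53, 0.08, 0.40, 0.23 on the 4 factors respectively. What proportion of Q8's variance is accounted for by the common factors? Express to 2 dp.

0.50

h² = 0.53² + 0.08² + 0.40² + 0.23² = 0.2809 + 0.0064 + 0.1600 + 0.0529 = 0.5002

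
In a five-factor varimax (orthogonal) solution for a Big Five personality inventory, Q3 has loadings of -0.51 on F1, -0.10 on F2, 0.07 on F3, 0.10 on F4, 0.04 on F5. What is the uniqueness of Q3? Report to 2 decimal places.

0.71

h² = (-0.51)² + (-0.10)² + 0.07² + 0.10² + 0.04² = 0.2601 + 0.0100 + 0.0049 + 0.0100 + 0.0016 = 0.2866
Uniqueness u² = 1 − h² = 1 − 0.2866 = 0.7134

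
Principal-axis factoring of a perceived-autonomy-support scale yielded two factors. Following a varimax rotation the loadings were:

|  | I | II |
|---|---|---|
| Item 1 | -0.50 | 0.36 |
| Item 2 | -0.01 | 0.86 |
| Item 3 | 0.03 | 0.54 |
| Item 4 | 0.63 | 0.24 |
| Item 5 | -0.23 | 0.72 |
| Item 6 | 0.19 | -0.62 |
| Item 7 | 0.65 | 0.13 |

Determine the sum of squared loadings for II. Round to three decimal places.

2.138

SS loadings for II = 0.36² + 0.86² + 0.54² + 0.24² + 0.72² + (-0.62)² + 0.13² = 0.1296 + 0.7396 + 0.2916 + 0.0576 + 0.5184 + 0.3844 + 0.0169 = 2.1381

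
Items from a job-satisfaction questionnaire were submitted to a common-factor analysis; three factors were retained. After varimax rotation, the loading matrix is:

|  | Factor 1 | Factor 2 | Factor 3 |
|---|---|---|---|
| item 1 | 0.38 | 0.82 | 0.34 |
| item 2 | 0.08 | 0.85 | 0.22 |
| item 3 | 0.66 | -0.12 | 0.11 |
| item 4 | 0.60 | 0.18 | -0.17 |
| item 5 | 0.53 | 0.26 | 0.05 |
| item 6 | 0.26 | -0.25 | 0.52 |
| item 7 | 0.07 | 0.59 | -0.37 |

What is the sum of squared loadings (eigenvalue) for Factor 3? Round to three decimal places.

0.615

SS loadings for Factor 3 = 0.34² + 0.22² + 0.11² + (-0.17)² + 0.05² + 0.52² + (-0.37)² = 0.1156 + 0.0484 + 0.0121 + 0.0289 + 0.0025 + 0.2704 + 0.1369 = 0.6148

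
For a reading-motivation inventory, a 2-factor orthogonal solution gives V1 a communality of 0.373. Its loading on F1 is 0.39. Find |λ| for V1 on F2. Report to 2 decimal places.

Under orthogonal rotation h² = Σλ², so λ_F2² = h² − (0.1521) = 0.373 − 0.1521 = 0.2209.
|λ| = √0.2209 = 0.4700.

0.47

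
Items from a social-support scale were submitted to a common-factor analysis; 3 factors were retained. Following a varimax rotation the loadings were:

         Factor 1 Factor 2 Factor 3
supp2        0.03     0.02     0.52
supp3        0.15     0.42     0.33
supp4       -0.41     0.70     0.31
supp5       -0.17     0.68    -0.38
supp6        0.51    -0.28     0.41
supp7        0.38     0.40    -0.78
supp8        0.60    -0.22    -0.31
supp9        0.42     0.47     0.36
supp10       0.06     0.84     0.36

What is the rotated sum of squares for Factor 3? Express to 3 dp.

1.752

SS loadings for Factor 3 = 0.52² + 0.33² + 0.31² + (-0.38)² + 0.41² + (-0.78)² + (-0.31)² + 0.36² + 0.36² = 0.2704 + 0.1089 + 0.0961 + 0.1444 + 0.1681 + 0.6084 + 0.0961 + 0.1296 + 0.1296 = 1.7516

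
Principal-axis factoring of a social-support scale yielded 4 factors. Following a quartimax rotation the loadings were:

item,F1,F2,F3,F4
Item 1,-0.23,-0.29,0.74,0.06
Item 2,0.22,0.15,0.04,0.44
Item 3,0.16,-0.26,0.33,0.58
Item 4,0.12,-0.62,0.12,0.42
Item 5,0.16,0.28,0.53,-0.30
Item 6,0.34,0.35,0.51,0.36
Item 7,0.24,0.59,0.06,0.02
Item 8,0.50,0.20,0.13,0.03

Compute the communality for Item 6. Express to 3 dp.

0.628

h² = 0.34² + 0.35² + 0.51² + 0.36² = 0.1156 + 0.1225 + 0.2601 + 0.1296 = 0.6278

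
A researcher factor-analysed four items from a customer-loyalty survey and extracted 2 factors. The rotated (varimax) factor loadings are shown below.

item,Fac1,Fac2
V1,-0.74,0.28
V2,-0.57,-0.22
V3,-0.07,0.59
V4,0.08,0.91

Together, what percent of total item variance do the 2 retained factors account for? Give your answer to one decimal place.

SS loadings by factor: 0.8838, 1.3030; total = 2.1868.
Total variance with 4 standardized items is 4, so the solution explains 2.1868/4 = 0.5467 = 54.67%.

54.7%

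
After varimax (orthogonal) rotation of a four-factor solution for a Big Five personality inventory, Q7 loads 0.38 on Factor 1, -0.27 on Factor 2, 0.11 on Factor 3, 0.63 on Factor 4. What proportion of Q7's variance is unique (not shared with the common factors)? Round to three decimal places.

0.374

h² = 0.38² + (-0.27)² + 0.11² + 0.63² = 0.1444 + 0.0729 + 0.0121 + 0.3969 = 0.6263
Uniqueness u² = 1 − h² = 1 − 0.6263 = 0.3737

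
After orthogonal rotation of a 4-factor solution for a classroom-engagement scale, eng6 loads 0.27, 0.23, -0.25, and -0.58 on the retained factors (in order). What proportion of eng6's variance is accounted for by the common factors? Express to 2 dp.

h² = 0.27² + 0.23² + (-0.25)² + (-0.58)² = 0.0729 + 0.0529 + 0.0625 + 0.3364 = 0.5247

0.52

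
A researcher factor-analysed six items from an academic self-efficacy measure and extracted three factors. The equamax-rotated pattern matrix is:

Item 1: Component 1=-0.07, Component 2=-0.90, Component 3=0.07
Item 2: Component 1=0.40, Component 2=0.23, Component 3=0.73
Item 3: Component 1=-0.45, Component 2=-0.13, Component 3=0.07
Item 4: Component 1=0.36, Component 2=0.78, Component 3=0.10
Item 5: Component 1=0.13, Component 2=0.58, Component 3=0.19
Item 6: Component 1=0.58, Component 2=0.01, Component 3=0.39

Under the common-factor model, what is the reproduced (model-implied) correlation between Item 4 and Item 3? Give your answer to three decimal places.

-0.256

r̂ = Σ λ_i·λ_j across factors = (0.36)(-0.45) + (0.78)(-0.13) + (0.10)(0.07)
  = -0.1620 -0.1014 +0.0070 = -0.2564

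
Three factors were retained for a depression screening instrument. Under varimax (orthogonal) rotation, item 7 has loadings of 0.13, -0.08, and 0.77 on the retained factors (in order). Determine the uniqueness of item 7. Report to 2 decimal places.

0.38

h² = 0.13² + (-0.08)² + 0.77² = 0.0169 + 0.0064 + 0.5929 = 0.6162
Uniqueness u² = 1 − h² = 1 − 0.6162 = 0.3838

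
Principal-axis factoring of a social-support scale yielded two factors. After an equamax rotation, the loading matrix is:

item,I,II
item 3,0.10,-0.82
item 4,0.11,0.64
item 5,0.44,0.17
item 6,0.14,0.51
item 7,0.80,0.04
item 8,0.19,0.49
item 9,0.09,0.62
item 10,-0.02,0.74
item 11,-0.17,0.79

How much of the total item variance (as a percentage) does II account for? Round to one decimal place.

SS loadings for II = (-0.82)² + 0.64² + 0.17² + 0.51² + 0.04² + 0.49² + 0.62² + 0.74² + 0.79² = 3.1688
With 9 standardized items, total variance = 9. Proportion = 3.1688/9 = 0.3521 → 35.21%.

35.2%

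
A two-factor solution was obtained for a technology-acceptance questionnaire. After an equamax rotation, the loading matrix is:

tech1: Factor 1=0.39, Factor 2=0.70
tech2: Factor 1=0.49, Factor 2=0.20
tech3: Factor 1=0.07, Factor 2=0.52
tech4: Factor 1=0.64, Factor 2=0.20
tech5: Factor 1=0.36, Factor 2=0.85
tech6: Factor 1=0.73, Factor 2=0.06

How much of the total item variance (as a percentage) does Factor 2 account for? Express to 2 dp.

SS loadings for Factor 2 = 0.70² + 0.20² + 0.52² + 0.20² + 0.85² + 0.06² = 1.5665
With 6 standardized items, total variance = 6. Proportion = 1.5665/6 = 0.2611 → 26.11%.

26.11%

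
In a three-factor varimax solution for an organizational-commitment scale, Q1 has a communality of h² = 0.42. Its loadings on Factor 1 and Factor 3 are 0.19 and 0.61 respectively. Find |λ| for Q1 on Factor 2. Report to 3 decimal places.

Under orthogonal rotation h² = Σλ², so λ_Factor 2² = h² − (0.4082) = 0.42 − 0.4082 = 0.0118.
|λ| = √0.0118 = 0.1086.

0.109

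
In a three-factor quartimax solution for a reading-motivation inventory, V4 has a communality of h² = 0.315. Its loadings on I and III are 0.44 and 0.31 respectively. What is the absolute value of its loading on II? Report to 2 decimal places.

0.16

Under orthogonal rotation h² = Σλ², so λ_II² = h² − (0.2897) = 0.315 − 0.2897 = 0.0253.
|λ| = √0.0253 = 0.1591.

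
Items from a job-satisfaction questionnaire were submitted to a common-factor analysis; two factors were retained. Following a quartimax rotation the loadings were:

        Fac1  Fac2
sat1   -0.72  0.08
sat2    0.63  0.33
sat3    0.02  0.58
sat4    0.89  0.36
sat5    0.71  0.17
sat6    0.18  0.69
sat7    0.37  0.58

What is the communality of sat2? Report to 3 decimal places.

0.506

h² = 0.63² + 0.33² = 0.3969 + 0.1089 = 0.5058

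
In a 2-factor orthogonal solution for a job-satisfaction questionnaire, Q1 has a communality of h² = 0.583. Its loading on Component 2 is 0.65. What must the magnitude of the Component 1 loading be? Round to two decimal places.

0.40

Under orthogonal rotation h² = Σλ², so λ_Component 1² = h² − (0.4225) = 0.583 − 0.4225 = 0.1605.
|λ| = √0.1605 = 0.4006.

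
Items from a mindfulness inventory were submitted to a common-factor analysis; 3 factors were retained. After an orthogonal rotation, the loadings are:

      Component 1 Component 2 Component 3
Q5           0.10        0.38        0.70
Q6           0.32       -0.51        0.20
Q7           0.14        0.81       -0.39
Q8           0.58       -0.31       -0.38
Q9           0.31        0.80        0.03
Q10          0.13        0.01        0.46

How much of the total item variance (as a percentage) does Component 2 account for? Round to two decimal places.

29.95%

SS loadings for Component 2 = 0.38² + (-0.51)² + 0.81² + (-0.31)² + 0.80² + 0.01² = 1.7968
With 6 standardized items, total variance = 6. Proportion = 1.7968/6 = 0.2995 → 29.95%.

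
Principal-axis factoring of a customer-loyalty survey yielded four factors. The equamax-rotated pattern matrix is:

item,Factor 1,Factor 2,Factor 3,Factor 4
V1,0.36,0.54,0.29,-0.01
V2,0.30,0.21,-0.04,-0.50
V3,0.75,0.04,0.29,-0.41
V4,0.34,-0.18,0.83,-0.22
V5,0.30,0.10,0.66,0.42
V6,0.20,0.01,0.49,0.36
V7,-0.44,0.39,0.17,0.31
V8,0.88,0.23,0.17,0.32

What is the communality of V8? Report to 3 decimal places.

h² = 0.88² + 0.23² + 0.17² + 0.32² = 0.7744 + 0.0529 + 0.0289 + 0.1024 = 0.9586

0.959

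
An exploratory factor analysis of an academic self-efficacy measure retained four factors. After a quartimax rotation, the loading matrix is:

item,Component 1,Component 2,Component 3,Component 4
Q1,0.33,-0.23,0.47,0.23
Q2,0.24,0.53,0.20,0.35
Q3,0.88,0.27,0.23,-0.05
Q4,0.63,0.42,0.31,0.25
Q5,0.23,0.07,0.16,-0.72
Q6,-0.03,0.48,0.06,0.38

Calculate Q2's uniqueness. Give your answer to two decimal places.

0.50

h² = 0.24² + 0.53² + 0.20² + 0.35² = 0.0576 + 0.2809 + 0.0400 + 0.1225 = 0.5010
Uniqueness u² = 1 − h² = 1 − 0.5010 = 0.4990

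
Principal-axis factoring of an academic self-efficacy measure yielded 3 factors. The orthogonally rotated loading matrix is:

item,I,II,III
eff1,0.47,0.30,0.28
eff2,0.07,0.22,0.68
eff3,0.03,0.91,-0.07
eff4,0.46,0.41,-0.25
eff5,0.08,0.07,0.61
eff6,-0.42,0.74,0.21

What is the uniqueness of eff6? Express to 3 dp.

h² = (-0.42)² + 0.74² + 0.21² = 0.1764 + 0.5476 + 0.0441 = 0.7681
Uniqueness u² = 1 − h² = 1 − 0.7681 = 0.2319

0.232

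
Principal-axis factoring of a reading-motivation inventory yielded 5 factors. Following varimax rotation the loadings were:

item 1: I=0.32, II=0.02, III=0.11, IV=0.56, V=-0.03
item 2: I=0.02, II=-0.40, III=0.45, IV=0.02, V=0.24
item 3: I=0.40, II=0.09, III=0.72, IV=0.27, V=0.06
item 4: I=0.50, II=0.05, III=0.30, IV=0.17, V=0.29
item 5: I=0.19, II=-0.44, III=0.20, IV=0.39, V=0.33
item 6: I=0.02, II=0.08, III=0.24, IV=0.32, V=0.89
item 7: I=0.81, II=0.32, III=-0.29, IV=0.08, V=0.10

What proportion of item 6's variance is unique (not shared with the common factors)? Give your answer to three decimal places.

h² = 0.02² + 0.08² + 0.24² + 0.32² + 0.89² = 0.0004 + 0.0064 + 0.0576 + 0.1024 + 0.7921 = 0.9589
Uniqueness u² = 1 − h² = 1 − 0.9589 = 0.0411

0.041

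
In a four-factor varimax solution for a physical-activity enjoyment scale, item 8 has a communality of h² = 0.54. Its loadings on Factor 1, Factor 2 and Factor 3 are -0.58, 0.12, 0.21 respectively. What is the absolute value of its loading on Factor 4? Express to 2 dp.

Under orthogonal rotation h² = Σλ², so λ_Factor 4² = h² − (0.3949) = 0.54 − 0.3949 = 0.1451.
|λ| = √0.1451 = 0.3809.

0.38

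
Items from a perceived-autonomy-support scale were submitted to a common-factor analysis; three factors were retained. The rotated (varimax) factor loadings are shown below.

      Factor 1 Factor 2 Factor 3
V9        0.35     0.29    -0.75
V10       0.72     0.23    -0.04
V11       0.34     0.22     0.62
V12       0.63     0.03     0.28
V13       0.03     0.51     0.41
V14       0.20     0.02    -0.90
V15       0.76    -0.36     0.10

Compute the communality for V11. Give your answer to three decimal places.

h² = 0.34² + 0.22² + 0.62² = 0.1156 + 0.0484 + 0.3844 = 0.5484

0.548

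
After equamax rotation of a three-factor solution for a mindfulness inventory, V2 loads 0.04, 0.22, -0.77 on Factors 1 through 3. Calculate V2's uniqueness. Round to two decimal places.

h² = 0.04² + 0.22² + (-0.77)² = 0.0016 + 0.0484 + 0.5929 = 0.6429
Uniqueness u² = 1 − h² = 1 − 0.6429 = 0.3571

0.36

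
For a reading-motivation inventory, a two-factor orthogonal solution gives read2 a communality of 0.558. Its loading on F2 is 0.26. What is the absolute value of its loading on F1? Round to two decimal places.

Under orthogonal rotation h² = Σλ², so λ_F1² = h² − (0.0676) = 0.558 − 0.0676 = 0.4904.
|λ| = √0.4904 = 0.7003.

0.70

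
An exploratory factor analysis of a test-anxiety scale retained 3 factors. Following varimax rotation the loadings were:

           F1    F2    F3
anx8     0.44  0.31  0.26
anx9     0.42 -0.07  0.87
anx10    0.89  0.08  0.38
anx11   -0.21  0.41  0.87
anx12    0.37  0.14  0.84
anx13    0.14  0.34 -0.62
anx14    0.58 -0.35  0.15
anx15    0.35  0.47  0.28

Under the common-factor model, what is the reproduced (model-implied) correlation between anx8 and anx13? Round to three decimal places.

r̂ = Σ λ_i·λ_j across factors = (0.44)(0.14) + (0.31)(0.34) + (0.26)(-0.62)
  = +0.0616 +0.1054 -0.1612 = 0.0058

0.006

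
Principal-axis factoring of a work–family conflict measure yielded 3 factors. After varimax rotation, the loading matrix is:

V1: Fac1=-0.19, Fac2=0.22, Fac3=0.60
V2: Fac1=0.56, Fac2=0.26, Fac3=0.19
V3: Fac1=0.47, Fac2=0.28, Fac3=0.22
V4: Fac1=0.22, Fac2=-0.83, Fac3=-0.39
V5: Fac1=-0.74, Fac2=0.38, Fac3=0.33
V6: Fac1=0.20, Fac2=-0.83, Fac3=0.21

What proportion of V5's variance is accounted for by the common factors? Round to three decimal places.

0.801

h² = (-0.74)² + 0.38² + 0.33² = 0.5476 + 0.1444 + 0.1089 = 0.8009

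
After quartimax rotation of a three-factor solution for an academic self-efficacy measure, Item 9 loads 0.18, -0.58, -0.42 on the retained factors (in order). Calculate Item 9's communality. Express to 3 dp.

h² = 0.18² + (-0.58)² + (-0.42)² = 0.0324 + 0.3364 + 0.1764 = 0.5452

0.545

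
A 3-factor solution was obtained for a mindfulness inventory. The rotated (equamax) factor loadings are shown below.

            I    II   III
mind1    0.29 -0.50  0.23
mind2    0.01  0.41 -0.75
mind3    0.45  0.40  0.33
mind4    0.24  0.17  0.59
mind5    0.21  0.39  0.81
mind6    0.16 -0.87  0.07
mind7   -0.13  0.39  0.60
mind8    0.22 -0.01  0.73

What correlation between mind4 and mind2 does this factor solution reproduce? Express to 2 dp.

-0.37

r̂ = Σ λ_i·λ_j across factors = (0.24)(0.01) + (0.17)(0.41) + (0.59)(-0.75)
  = +0.0024 +0.0697 -0.4425 = -0.3704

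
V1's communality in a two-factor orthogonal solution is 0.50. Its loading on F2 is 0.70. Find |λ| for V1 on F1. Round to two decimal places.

0.10

Under orthogonal rotation h² = Σλ², so λ_F1² = h² − (0.4900) = 0.50 − 0.4900 = 0.0100.
|λ| = √0.0100 = 0.1000.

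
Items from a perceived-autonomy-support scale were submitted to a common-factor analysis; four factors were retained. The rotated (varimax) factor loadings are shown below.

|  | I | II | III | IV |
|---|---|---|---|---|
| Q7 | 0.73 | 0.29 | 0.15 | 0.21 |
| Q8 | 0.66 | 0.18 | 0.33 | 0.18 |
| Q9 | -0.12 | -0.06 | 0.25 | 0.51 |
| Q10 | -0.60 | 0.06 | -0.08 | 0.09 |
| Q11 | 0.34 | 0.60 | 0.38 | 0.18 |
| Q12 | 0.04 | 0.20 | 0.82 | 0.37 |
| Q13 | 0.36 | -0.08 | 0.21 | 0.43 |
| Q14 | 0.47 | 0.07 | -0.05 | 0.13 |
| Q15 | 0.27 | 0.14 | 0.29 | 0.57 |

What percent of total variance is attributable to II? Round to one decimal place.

SS loadings for II = 0.29² + 0.18² + (-0.06)² + 0.06² + 0.60² + 0.20² + (-0.08)² + 0.07² + 0.14² = 0.5546
With 9 standardized items, total variance = 9. Proportion = 0.5546/9 = 0.0616 → 6.16%.

6.2%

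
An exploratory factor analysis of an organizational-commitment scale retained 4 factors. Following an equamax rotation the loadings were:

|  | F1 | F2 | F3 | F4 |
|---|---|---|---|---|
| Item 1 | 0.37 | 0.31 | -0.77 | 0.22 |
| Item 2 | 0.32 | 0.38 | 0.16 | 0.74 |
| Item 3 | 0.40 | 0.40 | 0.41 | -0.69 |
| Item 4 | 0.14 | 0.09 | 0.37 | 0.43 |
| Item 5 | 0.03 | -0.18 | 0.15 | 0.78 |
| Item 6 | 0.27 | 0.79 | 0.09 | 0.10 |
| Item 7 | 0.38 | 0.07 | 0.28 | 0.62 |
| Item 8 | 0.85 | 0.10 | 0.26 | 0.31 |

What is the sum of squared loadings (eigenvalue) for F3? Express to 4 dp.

SS loadings for F3 = (-0.77)² + 0.16² + 0.41² + 0.37² + 0.15² + 0.09² + 0.28² + 0.26² = 0.5929 + 0.0256 + 0.1681 + 0.1369 + 0.0225 + 0.0081 + 0.0784 + 0.0676 = 1.1001

1.1001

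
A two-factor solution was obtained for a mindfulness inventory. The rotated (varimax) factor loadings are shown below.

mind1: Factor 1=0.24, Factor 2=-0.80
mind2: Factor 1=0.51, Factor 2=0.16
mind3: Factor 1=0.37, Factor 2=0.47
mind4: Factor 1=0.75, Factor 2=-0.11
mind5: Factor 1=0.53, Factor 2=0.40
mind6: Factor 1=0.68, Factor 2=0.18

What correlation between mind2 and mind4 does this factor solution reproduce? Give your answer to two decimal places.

0.36

r̂ = Σ λ_i·λ_j across factors = (0.51)(0.75) + (0.16)(-0.11)
  = +0.3825 -0.0176 = 0.3649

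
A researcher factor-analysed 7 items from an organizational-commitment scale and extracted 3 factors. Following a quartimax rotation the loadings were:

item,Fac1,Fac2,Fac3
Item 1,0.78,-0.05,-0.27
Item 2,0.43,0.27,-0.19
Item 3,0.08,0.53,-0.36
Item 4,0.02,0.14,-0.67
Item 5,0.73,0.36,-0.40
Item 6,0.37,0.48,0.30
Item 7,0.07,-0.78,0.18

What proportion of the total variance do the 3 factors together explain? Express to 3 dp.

0.541

Communalities: 0.6838, 0.2939, 0.4169, 0.4689, 0.8225, 0.4573, 0.6457; Σh² = 3.7890.
Total variance with 7 standardized items is 7, so the solution explains 3.7890/7 = 0.5413.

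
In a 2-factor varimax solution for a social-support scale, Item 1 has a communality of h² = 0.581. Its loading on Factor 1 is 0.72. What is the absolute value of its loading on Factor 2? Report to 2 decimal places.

0.25

Under orthogonal rotation h² = Σλ², so λ_Factor 2² = h² − (0.5184) = 0.581 − 0.5184 = 0.0626.
|λ| = √0.0626 = 0.2502.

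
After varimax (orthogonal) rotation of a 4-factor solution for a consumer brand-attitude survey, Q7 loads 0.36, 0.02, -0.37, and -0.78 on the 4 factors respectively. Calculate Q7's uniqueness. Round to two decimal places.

h² = 0.36² + 0.02² + (-0.37)² + (-0.78)² = 0.1296 + 0.0004 + 0.1369 + 0.6084 = 0.8753
Uniqueness u² = 1 − h² = 1 − 0.8753 = 0.1247

0.12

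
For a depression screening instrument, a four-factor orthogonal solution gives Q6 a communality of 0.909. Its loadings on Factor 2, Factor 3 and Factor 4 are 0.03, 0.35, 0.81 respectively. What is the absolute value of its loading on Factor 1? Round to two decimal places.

0.36

Under orthogonal rotation h² = Σλ², so λ_Factor 1² = h² − (0.7795) = 0.909 − 0.7795 = 0.1295.
|λ| = √0.1295 = 0.3599.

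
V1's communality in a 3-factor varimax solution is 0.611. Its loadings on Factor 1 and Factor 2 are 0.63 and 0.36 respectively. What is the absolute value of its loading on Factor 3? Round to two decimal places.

0.29

Under orthogonal rotation h² = Σλ², so λ_Factor 3² = h² − (0.5265) = 0.611 − 0.5265 = 0.0845.
|λ| = √0.0845 = 0.2907.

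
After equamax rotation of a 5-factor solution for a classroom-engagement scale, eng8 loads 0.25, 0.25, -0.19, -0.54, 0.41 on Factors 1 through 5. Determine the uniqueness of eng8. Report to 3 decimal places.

h² = 0.25² + 0.25² + (-0.19)² + (-0.54)² + 0.41² = 0.0625 + 0.0625 + 0.0361 + 0.2916 + 0.1681 = 0.6208
Uniqueness u² = 1 − h² = 1 − 0.6208 = 0.3792

0.379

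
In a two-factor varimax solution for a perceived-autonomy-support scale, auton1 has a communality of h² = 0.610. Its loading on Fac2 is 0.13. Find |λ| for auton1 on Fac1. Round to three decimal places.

0.770

Under orthogonal rotation h² = Σλ², so λ_Fac1² = h² − (0.0169) = 0.610 − 0.0169 = 0.5931.
|λ| = √0.5931 = 0.7701.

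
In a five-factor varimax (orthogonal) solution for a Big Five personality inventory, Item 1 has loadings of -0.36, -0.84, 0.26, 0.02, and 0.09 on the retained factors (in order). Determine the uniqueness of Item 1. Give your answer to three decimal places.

h² = (-0.36)² + (-0.84)² + 0.26² + 0.02² + 0.09² = 0.1296 + 0.7056 + 0.0676 + 0.0004 + 0.0081 = 0.9113
Uniqueness u² = 1 − h² = 1 − 0.9113 = 0.0887

0.089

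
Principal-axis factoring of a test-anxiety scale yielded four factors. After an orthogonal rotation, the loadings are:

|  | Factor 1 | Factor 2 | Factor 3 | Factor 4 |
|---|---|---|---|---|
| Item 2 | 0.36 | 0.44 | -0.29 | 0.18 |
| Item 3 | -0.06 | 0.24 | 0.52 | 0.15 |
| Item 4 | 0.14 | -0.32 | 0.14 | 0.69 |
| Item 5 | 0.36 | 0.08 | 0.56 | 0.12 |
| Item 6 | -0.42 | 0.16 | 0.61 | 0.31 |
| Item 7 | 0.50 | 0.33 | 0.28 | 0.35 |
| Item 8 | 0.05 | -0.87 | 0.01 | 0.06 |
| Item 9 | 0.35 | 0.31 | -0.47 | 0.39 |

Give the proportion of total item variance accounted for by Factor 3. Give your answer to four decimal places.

0.1699

SS loadings for Factor 3 = (-0.29)² + 0.52² + 0.14² + 0.56² + 0.61² + 0.28² + 0.01² + (-0.47)² = 1.3592
Proportion of variance = 1.3592 / 8 = 0.1699.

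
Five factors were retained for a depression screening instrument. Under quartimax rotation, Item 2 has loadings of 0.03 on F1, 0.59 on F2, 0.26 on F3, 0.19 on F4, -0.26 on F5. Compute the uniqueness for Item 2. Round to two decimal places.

0.48

h² = 0.03² + 0.59² + 0.26² + 0.19² + (-0.26)² = 0.0009 + 0.3481 + 0.0676 + 0.0361 + 0.0676 = 0.5203
Uniqueness u² = 1 − h² = 1 − 0.5203 = 0.4797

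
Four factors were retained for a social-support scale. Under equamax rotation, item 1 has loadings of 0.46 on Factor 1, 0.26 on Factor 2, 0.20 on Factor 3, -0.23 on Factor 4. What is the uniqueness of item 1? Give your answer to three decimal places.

0.628

h² = 0.46² + 0.26² + 0.20² + (-0.23)² = 0.2116 + 0.0676 + 0.0400 + 0.0529 = 0.3721
Uniqueness u² = 1 − h² = 1 − 0.3721 = 0.6279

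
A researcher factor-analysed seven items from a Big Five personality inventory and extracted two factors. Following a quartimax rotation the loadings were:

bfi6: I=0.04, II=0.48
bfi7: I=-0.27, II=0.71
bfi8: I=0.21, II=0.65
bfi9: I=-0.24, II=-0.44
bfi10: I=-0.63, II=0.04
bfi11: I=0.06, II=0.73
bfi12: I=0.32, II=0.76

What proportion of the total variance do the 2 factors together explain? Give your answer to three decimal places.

Communalities: 0.2320, 0.5770, 0.4666, 0.2512, 0.3985, 0.5365, 0.6800; Σh² = 3.1418.
Total variance with 7 standardized items is 7, so the solution explains 3.1418/7 = 0.4488.

0.449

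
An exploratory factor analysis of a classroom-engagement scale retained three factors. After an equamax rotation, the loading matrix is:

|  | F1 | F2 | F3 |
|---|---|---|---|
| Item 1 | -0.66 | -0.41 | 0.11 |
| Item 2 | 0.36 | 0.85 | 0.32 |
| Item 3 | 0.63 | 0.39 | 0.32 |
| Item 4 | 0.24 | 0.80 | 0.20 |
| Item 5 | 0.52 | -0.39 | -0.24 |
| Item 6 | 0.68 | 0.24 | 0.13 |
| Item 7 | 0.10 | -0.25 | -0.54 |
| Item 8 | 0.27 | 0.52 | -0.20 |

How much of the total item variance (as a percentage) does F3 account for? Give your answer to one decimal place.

SS loadings for F3 = 0.11² + 0.32² + 0.32² + 0.20² + (-0.24)² + 0.13² + (-0.54)² + (-0.20)² = 0.6630
With 8 standardized items, total variance = 8. Proportion = 0.6630/8 = 0.0829 → 8.29%.

8.3%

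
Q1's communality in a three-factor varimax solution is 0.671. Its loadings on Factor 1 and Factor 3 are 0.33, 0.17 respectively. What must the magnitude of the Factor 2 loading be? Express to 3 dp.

0.730

Under orthogonal rotation h² = Σλ², so λ_Factor 2² = h² − (0.1378) = 0.671 − 0.1378 = 0.5332.
|λ| = √0.5332 = 0.7302.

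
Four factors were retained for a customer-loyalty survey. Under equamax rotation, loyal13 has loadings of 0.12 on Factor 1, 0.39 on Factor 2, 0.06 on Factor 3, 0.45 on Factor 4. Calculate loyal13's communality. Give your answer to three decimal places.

h² = 0.12² + 0.39² + 0.06² + 0.45² = 0.0144 + 0.1521 + 0.0036 + 0.2025 = 0.3726

0.373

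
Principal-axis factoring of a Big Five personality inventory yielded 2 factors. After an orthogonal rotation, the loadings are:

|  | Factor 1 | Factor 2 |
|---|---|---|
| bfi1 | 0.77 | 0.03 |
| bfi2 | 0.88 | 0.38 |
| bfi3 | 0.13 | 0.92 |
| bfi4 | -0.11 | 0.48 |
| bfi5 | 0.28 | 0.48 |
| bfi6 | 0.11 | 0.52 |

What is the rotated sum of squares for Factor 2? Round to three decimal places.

SS loadings for Factor 2 = 0.03² + 0.38² + 0.92² + 0.48² + 0.48² + 0.52² = 0.0009 + 0.1444 + 0.8464 + 0.2304 + 0.2304 + 0.2704 = 1.7229

1.723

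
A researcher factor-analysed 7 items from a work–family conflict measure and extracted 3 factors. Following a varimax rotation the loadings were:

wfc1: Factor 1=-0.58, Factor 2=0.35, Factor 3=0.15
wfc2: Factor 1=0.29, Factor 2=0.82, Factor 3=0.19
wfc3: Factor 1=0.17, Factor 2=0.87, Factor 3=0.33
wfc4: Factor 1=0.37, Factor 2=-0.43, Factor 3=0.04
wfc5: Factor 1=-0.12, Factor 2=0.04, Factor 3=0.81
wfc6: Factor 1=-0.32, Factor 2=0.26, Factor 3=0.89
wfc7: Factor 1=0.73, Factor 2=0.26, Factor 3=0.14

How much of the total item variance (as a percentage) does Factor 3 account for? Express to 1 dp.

SS loadings for Factor 3 = 0.15² + 0.19² + 0.33² + 0.04² + 0.81² + 0.89² + 0.14² = 1.6369
With 7 standardized items, total variance = 7. Proportion = 1.6369/7 = 0.2338 → 23.38%.

23.4%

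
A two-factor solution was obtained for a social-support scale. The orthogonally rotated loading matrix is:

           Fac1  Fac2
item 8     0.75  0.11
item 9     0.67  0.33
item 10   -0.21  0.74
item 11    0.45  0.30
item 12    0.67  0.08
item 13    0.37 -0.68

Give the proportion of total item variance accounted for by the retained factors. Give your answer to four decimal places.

0.5119

Communalities: 0.5746, 0.5578, 0.5917, 0.2925, 0.4553, 0.5993; Σh² = 3.0712.
Total variance with 6 standardized items is 6, so the solution explains 3.0712/6 = 0.5119.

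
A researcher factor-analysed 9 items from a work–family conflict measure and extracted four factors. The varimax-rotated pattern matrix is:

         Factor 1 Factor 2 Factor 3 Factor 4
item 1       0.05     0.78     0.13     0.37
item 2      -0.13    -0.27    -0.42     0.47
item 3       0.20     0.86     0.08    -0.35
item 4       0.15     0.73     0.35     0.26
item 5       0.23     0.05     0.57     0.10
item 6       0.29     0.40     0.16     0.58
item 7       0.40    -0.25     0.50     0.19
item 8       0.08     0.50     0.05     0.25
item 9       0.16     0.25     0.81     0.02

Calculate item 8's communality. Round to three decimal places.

h² = 0.08² + 0.50² + 0.05² + 0.25² = 0.0064 + 0.2500 + 0.0025 + 0.0625 = 0.3214

0.321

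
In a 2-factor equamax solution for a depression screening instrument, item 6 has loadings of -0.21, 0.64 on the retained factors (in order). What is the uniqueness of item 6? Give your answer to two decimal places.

0.55

h² = (-0.21)² + 0.64² = 0.0441 + 0.4096 = 0.4537
Uniqueness u² = 1 − h² = 1 − 0.4537 = 0.5463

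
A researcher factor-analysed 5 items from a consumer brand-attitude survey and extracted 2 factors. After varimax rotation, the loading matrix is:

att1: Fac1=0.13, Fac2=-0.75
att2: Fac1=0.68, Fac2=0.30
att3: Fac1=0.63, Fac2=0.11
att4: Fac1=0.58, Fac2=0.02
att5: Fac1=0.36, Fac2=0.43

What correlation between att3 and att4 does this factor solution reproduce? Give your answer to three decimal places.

r̂ = Σ λ_i·λ_j across factors = (0.63)(0.58) + (0.11)(0.02)
  = +0.3654 +0.0022 = 0.3676

0.368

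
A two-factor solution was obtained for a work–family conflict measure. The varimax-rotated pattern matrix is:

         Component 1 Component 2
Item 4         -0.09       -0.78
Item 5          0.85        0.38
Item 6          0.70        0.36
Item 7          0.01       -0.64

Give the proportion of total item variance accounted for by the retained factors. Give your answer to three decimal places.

0.628

Communalities: 0.6165, 0.8669, 0.6196, 0.4097; Σh² = 2.5127.
Total variance with 4 standardized items is 4, so the solution explains 2.5127/4 = 0.6282.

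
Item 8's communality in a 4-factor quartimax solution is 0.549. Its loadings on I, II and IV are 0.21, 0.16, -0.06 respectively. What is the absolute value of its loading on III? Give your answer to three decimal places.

Under orthogonal rotation h² = Σλ², so λ_III² = h² − (0.0733) = 0.549 − 0.0733 = 0.4757.
|λ| = √0.4757 = 0.6897.

0.690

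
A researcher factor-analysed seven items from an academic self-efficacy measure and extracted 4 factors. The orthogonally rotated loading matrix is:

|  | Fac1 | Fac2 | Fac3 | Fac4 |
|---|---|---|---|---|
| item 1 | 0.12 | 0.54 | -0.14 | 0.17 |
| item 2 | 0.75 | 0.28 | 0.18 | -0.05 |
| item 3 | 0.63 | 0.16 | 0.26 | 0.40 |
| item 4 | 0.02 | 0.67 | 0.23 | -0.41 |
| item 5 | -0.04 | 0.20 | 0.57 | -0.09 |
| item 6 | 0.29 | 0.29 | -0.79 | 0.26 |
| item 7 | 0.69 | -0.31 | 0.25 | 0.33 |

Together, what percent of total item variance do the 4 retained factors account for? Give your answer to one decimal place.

61.8%

Communalities: 0.3545, 0.6758, 0.6501, 0.6703, 0.3746, 0.8599, 0.7436; Σh² = 4.3288.
Total variance with 7 standardized items is 7, so the solution explains 4.3288/7 = 0.6184 = 61.84%.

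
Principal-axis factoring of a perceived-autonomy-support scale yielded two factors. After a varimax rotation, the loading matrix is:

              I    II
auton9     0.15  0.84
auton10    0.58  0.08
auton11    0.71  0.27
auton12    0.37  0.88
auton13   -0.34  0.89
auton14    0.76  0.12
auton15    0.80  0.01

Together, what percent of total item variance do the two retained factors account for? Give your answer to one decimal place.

SS loadings by factor: 2.3331, 2.3659; total = 4.6990.
Total variance with 7 standardized items is 7, so the solution explains 4.6990/7 = 0.6713 = 67.13%.

67.1%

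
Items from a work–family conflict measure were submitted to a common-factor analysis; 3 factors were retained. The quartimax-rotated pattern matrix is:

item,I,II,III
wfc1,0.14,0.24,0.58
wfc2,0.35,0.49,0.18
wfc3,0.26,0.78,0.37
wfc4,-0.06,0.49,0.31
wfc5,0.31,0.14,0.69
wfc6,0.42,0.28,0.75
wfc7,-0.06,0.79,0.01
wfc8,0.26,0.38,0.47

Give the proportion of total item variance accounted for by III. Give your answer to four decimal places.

SS loadings for III = 0.58² + 0.18² + 0.37² + 0.31² + 0.69² + 0.75² + 0.01² + 0.47² = 1.8614
Proportion of variance = 1.8614 / 8 = 0.2327.

0.2327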